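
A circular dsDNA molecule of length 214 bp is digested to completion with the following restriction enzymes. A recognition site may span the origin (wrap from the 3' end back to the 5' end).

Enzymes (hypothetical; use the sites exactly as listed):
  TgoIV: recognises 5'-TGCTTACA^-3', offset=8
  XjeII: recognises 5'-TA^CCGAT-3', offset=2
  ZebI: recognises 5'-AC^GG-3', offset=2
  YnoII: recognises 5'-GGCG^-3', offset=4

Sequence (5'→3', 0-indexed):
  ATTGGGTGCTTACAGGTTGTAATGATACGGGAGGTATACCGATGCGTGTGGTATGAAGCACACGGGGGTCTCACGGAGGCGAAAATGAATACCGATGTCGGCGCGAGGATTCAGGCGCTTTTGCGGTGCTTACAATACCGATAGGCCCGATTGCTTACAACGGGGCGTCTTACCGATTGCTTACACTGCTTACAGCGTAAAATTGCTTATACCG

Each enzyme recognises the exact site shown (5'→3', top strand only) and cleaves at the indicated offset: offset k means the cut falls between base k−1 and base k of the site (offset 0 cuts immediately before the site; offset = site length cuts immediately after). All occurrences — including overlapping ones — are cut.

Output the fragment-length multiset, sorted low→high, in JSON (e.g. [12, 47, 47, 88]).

Site scan:
  TgoIV (TGCTTACA, off=8): starts [6, 126, 151, 177, 186] → cuts [14, 134, 159, 185, 194]
  XjeII (TACCGAT, off=2): starts [36, 89, 135, 170, 209] → cuts [38, 91, 137, 172, 211]
  ZebI (ACGG, off=2): starts [26, 61, 72, 159] → cuts [28, 63, 74, 161]
  YnoII (GGCG, off=4): starts [77, 99, 113, 163] → cuts [81, 103, 117, 167]

Pooled cuts: [14, 28, 38, 63, 74, 81, 91, 103, 117, 134, 137, 159, 161, 167, 172, 185, 194, 211]

Fragment lengths:
  14→28: 14 bp
  28→38: 10 bp
  38→63: 25 bp
  63→74: 11 bp
  74→81: 7 bp
  81→91: 10 bp
  91→103: 12 bp
  103→117: 14 bp
  117→134: 17 bp
  134→137: 3 bp
  137→159: 22 bp
  159→161: 2 bp
  161→167: 6 bp
  167→172: 5 bp
  172→185: 13 bp
  185→194: 9 bp
  194→211: 17 bp
  211→14 (wrap): 214-211+14 = 17 bp

[2,3,5,6,7,9,10,10,11,12,13,14,14,17,17,17,22,25]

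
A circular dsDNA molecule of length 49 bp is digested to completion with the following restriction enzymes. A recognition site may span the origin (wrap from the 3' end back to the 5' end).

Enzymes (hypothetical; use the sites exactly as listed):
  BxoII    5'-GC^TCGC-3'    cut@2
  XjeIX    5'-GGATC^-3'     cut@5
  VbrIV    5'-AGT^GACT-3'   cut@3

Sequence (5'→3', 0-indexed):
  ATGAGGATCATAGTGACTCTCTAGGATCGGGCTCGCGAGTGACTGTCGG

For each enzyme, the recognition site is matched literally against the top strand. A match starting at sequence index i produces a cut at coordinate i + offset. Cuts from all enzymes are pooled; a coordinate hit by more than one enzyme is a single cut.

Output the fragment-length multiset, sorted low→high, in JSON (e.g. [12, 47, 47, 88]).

[4,5,8,14,18]

Per-enzyme occurrences:
  BxoII GCTCGC/2: at [30] ⇒ [32]
  XjeIX GGATC/5: at [4, 23] ⇒ [9, 28]
  VbrIV AGTGACT/3: at [11, 37] ⇒ [14, 40]

Pooled cuts: [9, 14, 28, 32, 40]

Fragments:
  9→14: 5 bp
  14→28: 14 bp
  28→32: 4 bp
  32→40: 8 bp
  40→9 (wrap): 49-40+9 = 18 bp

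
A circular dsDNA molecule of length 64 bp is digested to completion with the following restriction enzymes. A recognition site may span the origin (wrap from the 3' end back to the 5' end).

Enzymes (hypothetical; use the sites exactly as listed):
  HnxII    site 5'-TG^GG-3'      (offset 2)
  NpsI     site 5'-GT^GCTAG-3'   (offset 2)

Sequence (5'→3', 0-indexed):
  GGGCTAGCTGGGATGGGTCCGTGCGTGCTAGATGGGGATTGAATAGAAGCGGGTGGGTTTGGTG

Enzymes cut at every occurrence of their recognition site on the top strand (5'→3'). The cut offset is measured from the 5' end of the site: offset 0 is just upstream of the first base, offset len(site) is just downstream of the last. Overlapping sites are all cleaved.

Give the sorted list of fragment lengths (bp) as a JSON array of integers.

Per-enzyme occurrences:
  HnxII TGGG/2: at [8, 13, 32, 53, 62] ⇒ [0, 10, 15, 34, 55]
  NpsI GTGCTAG/2: at [24] ⇒ [26]

Pooled cuts: [0, 10, 15, 26, 34, 55]

Fragments:
  0→10: 10 bp
  10→15: 5 bp
  15→26: 11 bp
  26→34: 8 bp
  34→55: 21 bp
  55→0 (wrap): 64-55+0 = 9 bp

[5,8,9,10,11,21]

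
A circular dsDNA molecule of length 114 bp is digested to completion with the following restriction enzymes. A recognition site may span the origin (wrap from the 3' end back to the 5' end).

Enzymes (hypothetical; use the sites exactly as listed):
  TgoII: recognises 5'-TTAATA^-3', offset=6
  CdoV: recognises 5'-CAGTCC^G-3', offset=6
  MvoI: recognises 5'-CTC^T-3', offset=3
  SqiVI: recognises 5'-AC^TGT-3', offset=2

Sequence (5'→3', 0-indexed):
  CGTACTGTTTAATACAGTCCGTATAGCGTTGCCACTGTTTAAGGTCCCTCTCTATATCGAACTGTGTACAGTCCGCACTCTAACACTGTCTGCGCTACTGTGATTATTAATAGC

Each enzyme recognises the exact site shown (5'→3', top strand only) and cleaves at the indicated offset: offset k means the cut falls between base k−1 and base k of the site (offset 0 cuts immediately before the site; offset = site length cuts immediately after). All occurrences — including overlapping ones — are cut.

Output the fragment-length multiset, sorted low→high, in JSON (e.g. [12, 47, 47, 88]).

[2,6,6,6,7,9,10,12,12,14,15,15]

Per-enzyme occurrences:
  TgoII TTAATA/6: at [8, 106] ⇒ [14, 112]
  CdoV CAGTCCG/6: at [14, 68] ⇒ [20, 74]
  MvoI CTCT/3: at [47, 49, 77] ⇒ [50, 52, 80]
  SqiVI ACTGT/2: at [3, 33, 60, 84, 96] ⇒ [5, 35, 62, 86, 98]

All cut coordinates (distinct, sorted): [5, 14, 20, 35, 50, 52, 62, 74, 80, 86, 98, 112]

Fragments:
  5→14: 9 bp
  14→20: 6 bp
  20→35: 15 bp
  35→50: 15 bp
  50→52: 2 bp
  52→62: 10 bp
  62→74: 12 bp
  74→80: 6 bp
  80→86: 6 bp
  86→98: 12 bp
  98→112: 14 bp
  112→5 (wrap): 114-112+5 = 7 bp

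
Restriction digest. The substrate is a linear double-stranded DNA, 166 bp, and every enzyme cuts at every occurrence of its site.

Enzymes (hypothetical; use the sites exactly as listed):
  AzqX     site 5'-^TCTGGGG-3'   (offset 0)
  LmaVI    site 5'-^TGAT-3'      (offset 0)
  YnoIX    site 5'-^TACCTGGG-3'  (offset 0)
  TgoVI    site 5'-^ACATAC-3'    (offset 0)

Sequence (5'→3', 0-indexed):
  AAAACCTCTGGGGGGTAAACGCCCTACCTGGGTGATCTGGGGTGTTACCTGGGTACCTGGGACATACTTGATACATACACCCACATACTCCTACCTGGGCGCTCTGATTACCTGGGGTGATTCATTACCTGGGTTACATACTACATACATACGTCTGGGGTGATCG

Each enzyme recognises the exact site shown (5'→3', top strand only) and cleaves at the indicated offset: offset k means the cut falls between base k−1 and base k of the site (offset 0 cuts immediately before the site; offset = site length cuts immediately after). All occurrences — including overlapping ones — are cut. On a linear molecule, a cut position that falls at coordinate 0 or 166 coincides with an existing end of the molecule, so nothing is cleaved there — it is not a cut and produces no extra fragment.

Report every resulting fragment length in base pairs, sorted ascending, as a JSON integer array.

[3,4,4,4,6,6,7,7,7,7,8,8,8,8,9,9,10,10,10,13,18]

Scan for sites:
  AzqX TCTGGGG/0: at [6, 35, 153] ⇒ [6, 35, 153]
  LmaVI TGAT/0: at [32, 68, 104, 117, 160] ⇒ [32, 68, 104, 117, 160]
  YnoIX TACCTGGG/0: at [24, 45, 53, 91, 108, 125] ⇒ [24, 45, 53, 91, 108, 125]
  TgoVI ACATAC/0: at [61, 72, 82, 135, 142, 146] ⇒ [61, 72, 82, 135, 142, 146]

All cut coordinates (distinct, sorted): [6, 24, 32, 35, 45, 53, 61, 68, 72, 82, 91, 104, 108, 117, 125, 135, 142, 146, 153, 160]

Fragments:
  [0,6): 6 bp
  [6,24): 18 bp
  [24,32): 8 bp
  [32,35): 3 bp
  [35,45): 10 bp
  [45,53): 8 bp
  [53,61): 8 bp
  [61,68): 7 bp
  [68,72): 4 bp
  [72,82): 10 bp
  [82,91): 9 bp
  [91,104): 13 bp
  [104,108): 4 bp
  [108,117): 9 bp
  [117,125): 8 bp
  [125,135): 10 bp
  [135,142): 7 bp
  [142,146): 4 bp
  [146,153): 7 bp
  [153,160): 7 bp
  [160,166): 6 bp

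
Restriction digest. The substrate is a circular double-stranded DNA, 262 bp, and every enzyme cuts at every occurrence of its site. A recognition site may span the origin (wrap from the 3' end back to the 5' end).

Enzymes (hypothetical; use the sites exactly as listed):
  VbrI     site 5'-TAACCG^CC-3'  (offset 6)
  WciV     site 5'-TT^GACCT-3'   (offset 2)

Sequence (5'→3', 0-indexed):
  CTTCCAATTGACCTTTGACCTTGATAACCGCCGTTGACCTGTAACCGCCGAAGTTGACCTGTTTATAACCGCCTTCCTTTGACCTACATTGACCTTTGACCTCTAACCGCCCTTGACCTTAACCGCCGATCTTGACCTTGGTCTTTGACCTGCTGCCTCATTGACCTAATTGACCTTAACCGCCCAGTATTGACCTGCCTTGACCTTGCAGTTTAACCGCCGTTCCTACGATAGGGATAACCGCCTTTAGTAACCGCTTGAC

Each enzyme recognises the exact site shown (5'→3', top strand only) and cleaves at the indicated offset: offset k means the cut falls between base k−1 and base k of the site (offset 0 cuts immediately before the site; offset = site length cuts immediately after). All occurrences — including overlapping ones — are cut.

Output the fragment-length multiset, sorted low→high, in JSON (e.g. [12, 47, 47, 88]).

[5,5,7,7,8,8,9,9,9,10,10,11,11,12,12,12,13,14,16,16,16,18,24]

Per-enzyme occurrences:
  VbrI (TAACCGCC, off=6): starts [24, 41, 65, 103, 119, 176, 213, 237] → cuts [30, 47, 71, 109, 125, 182, 219, 243]
  WciV (TTGACCT, off=2): starts [7, 14, 33, 53, 78, 88, 95, 112, 131, 144, 160, 169, 189, 199, 257] → cuts [9, 16, 35, 55, 80, 90, 97, 114, 133, 146, 162, 171, 191, 201, 259]

All cut coordinates (distinct, sorted): [9, 16, 30, 35, 47, 55, 71, 80, 90, 97, 109, 114, 125, 133, 146, 162, 171, 182, 191, 201, 219, 243, 259]

Fragment lengths:
  9→16: 7 bp
  16→30: 14 bp
  30→35: 5 bp
  35→47: 12 bp
  47→55: 8 bp
  55→71: 16 bp
  71→80: 9 bp
  80→90: 10 bp
  90→97: 7 bp
  97→109: 12 bp
  109→114: 5 bp
  114→125: 11 bp
  125→133: 8 bp
  133→146: 13 bp
  146→162: 16 bp
  162→171: 9 bp
  171→182: 11 bp
  182→191: 9 bp
  191→201: 10 bp
  201→219: 18 bp
  219→243: 24 bp
  243→259: 16 bp
  259→9 (wrap): 262-259+9 = 12 bp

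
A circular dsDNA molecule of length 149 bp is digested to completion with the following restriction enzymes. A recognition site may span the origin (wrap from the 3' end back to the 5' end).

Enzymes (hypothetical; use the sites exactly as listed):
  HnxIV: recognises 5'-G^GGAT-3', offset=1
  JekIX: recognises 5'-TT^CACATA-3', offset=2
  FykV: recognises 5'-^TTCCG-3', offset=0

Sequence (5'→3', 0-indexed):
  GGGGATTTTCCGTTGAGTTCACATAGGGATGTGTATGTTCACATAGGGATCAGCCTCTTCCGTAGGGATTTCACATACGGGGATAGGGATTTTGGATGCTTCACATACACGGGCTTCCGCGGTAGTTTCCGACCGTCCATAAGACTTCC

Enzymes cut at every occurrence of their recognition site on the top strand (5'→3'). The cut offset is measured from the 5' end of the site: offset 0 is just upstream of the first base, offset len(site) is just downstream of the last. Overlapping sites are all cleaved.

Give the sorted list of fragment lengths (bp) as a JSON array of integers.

Per-enzyme occurrences:
  HnxIV GGGAT/1: at [1, 25, 45, 64, 79, 85] ⇒ [2, 26, 46, 65, 80, 86]
  JekIX TTCACATA/2: at [17, 37, 69, 99] ⇒ [19, 39, 71, 101]
  FykV TTCCG/0: at [7, 57, 114, 126, 145] ⇒ [7, 57, 114, 126, 145]

All cut coordinates (distinct, sorted): [2, 7, 19, 26, 39, 46, 57, 65, 71, 80, 86, 101, 114, 126, 145]

Fragments:
  2→7: 5 bp
  7→19: 12 bp
  19→26: 7 bp
  26→39: 13 bp
  39→46: 7 bp
  46→57: 11 bp
  57→65: 8 bp
  65→71: 6 bp
  71→80: 9 bp
  80→86: 6 bp
  86→101: 15 bp
  101→114: 13 bp
  114→126: 12 bp
  126→145: 19 bp
  145→2 (wrap): 149-145+2 = 6 bp

[5,6,6,6,7,7,8,9,11,12,12,13,13,15,19]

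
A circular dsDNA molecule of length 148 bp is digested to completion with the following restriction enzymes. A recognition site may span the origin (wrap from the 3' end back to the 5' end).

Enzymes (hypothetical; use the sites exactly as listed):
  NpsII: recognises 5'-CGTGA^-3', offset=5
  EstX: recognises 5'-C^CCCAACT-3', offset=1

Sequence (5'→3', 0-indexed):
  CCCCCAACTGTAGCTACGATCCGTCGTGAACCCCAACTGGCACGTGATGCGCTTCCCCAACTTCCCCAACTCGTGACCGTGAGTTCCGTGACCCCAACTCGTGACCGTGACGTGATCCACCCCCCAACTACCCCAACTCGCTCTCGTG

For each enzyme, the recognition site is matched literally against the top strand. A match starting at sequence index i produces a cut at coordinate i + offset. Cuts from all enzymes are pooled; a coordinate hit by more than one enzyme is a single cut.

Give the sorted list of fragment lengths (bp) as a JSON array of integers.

Per-enzyme occurrences:
  NpsII CGTGA/5: at [24, 42, 71, 77, 86, 99, 105, 110] ⇒ [29, 47, 76, 82, 91, 104, 110, 115]
  EstX CCCCAACT/1: at [1, 30, 54, 63, 91, 121, 130] ⇒ [2, 31, 55, 64, 92, 122, 131]

Pooled cuts: [2, 29, 31, 47, 55, 64, 76, 82, 91, 92, 104, 110, 115, 122, 131]

Fragment lengths:
  2→29: 27 bp
  29→31: 2 bp
  31→47: 16 bp
  47→55: 8 bp
  55→64: 9 bp
  64→76: 12 bp
  76→82: 6 bp
  82→91: 9 bp
  91→92: 1 bp
  92→104: 12 bp
  104→110: 6 bp
  110→115: 5 bp
  115→122: 7 bp
  122→131: 9 bp
  131→2 (wrap): 148-131+2 = 19 bp

[1,2,5,6,6,7,8,9,9,9,12,12,16,19,27]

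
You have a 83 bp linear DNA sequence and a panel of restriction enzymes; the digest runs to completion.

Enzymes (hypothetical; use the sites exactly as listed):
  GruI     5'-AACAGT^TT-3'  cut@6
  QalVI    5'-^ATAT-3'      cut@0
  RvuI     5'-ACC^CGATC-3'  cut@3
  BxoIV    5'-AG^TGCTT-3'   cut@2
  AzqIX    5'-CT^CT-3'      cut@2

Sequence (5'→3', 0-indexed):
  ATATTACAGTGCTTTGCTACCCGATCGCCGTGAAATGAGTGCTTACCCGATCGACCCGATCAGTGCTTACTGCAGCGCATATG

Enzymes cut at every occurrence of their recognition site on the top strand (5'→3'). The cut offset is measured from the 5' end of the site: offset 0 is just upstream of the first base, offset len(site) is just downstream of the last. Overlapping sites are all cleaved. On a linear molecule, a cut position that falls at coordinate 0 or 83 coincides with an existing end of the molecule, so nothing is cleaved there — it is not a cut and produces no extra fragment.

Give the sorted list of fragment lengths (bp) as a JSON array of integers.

[5,7,8,9,9,12,15,18]

Per-enzyme occurrences:
  GruI (AACAGTTT, off=6): no sites
  QalVI (ATAT, off=0): starts [0, 78] → cuts [78] (position 0 is a terminus of the linear molecule — no cut)
  RvuI (ACCCGATC, off=3): starts [18, 44, 53] → cuts [21, 47, 56]
  BxoIV (AGTGCTT, off=2): starts [7, 37, 61] → cuts [9, 39, 63]
  AzqIX (CTCT, off=2): no sites

All cut coordinates (distinct, sorted): [9, 21, 39, 47, 56, 63, 78]

Fragments:
  [0,9): 9 bp
  [9,21): 12 bp
  [21,39): 18 bp
  [39,47): 8 bp
  [47,56): 9 bp
  [56,63): 7 bp
  [63,78): 15 bp
  [78,83): 5 bp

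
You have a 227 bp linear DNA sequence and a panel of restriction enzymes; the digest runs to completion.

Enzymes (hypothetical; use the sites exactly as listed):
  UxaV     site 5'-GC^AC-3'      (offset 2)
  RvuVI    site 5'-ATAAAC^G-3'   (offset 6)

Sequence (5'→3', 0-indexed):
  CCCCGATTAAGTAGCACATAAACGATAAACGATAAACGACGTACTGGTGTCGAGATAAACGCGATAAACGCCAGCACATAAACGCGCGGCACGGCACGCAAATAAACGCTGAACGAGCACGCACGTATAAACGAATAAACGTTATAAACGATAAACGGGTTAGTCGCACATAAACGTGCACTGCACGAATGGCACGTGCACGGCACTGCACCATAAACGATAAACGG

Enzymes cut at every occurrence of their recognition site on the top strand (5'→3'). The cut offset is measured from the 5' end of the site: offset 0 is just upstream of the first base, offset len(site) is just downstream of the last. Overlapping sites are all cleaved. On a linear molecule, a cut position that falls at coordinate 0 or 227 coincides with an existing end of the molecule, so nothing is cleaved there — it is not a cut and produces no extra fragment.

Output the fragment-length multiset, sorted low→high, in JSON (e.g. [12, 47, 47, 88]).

Per-enzyme occurrences:
  UxaV GCAC/2: at [13, 73, 88, 93, 116, 120, 165, 177, 182, 191, 197, 202, 207] ⇒ [15, 75, 90, 95, 118, 122, 167, 179, 184, 193, 199, 204, 209]
  RvuVI ATAAACG/6: at [17, 24, 31, 54, 63, 77, 101, 126, 134, 143, 150, 169, 212, 219] ⇒ [23, 30, 37, 60, 69, 83, 107, 132, 140, 149, 156, 175, 218, 225]

Pooled cuts: [15, 23, 30, 37, 60, 69, 75, 83, 90, 95, 107, 118, 122, 132, 140, 149, 156, 167, 175, 179, 184, 193, 199, 204, 209, 218, 225]

Fragments:
  [0,15): 15 bp
  [15,23): 8 bp
  [23,30): 7 bp
  [30,37): 7 bp
  [37,60): 23 bp
  [60,69): 9 bp
  [69,75): 6 bp
  [75,83): 8 bp
  [83,90): 7 bp
  [90,95): 5 bp
  [95,107): 12 bp
  [107,118): 11 bp
  [118,122): 4 bp
  [122,132): 10 bp
  [132,140): 8 bp
  [140,149): 9 bp
  [149,156): 7 bp
  [156,167): 11 bp
  [167,175): 8 bp
  [175,179): 4 bp
  [179,184): 5 bp
  [184,193): 9 bp
  [193,199): 6 bp
  [199,204): 5 bp
  [204,209): 5 bp
  [209,218): 9 bp
  [218,225): 7 bp
  [225,227): 2 bp

[2,4,4,5,5,5,5,6,6,7,7,7,7,7,8,8,8,8,9,9,9,9,10,11,11,12,15,23]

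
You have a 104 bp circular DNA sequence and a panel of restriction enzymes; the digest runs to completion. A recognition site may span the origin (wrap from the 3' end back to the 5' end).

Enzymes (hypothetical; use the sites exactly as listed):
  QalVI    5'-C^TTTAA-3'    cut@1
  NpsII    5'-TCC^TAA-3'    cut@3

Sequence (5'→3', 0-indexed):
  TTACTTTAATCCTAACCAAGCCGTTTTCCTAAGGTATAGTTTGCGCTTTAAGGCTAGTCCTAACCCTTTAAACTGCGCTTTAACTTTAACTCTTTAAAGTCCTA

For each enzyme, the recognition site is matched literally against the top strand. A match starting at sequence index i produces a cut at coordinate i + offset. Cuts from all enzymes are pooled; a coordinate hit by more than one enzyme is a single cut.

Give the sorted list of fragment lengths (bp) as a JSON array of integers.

Per-enzyme occurrences:
  QalVI CTTTAA/1: at [3, 45, 65, 77, 83, 91] ⇒ [4, 46, 66, 78, 84, 92]
  NpsII TCCTAA/3: at [9, 26, 57] ⇒ [12, 29, 60]

All cut coordinates (distinct, sorted): [4, 12, 29, 46, 60, 66, 78, 84, 92]

Fragments:
  4→12: 8 bp
  12→29: 17 bp
  29→46: 17 bp
  46→60: 14 bp
  60→66: 6 bp
  66→78: 12 bp
  78→84: 6 bp
  84→92: 8 bp
  92→4 (wrap): 104-92+4 = 16 bp

[6,6,8,8,12,14,16,17,17]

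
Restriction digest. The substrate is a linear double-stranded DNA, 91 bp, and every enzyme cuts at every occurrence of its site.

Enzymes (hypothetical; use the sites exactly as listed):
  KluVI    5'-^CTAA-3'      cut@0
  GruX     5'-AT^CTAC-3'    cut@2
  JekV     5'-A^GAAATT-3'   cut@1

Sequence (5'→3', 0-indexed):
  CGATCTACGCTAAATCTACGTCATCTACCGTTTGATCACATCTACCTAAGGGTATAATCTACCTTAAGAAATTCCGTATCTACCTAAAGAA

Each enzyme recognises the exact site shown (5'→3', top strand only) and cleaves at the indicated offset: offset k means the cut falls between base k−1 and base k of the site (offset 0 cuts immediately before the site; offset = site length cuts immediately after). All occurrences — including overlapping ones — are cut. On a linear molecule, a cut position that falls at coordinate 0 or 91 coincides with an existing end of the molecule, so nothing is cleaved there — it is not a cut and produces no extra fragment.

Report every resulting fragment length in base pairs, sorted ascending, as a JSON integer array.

Site scan:
  KluVI CTAA/0: at [9, 45, 83] ⇒ [9, 45, 83]
  GruX ATCTAC/2: at [2, 13, 22, 39, 56, 77] ⇒ [4, 15, 24, 41, 58, 79]
  JekV AGAAATT/1: at [66] ⇒ [67]

Pooled cuts: [4, 9, 15, 24, 41, 45, 58, 67, 79, 83]

Fragment lengths:
  [0,4): 4 bp
  [4,9): 5 bp
  [9,15): 6 bp
  [15,24): 9 bp
  [24,41): 17 bp
  [41,45): 4 bp
  [45,58): 13 bp
  [58,67): 9 bp
  [67,79): 12 bp
  [79,83): 4 bp
  [83,91): 8 bp

[4,4,4,5,6,8,9,9,12,13,17]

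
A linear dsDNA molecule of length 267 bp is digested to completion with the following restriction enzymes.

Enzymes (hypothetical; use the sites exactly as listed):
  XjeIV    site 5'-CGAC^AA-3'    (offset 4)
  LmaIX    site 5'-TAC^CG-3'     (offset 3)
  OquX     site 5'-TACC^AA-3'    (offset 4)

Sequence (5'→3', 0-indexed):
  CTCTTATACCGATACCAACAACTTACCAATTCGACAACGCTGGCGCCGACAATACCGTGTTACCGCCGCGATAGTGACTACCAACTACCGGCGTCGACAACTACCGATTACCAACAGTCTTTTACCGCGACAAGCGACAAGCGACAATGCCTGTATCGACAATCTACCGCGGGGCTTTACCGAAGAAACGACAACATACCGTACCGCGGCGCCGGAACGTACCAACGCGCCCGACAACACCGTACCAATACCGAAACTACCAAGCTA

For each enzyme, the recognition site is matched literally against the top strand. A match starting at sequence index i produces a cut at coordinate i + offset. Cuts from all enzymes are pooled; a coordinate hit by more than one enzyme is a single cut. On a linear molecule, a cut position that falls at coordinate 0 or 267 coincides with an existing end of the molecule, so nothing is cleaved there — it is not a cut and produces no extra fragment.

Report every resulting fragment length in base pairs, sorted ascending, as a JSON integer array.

[5,5,5,6,6,6,6,7,7,7,7,7,8,8,8,9,10,10,11,11,12,12,13,13,15,15,19,19]

Site scan:
  XjeIV (CGACAA, off=4): starts [31, 46, 94, 127, 134, 141, 156, 188, 231] → cuts [35, 50, 98, 131, 138, 145, 160, 192, 235]
  LmaIX (TACCG, off=3): starts [6, 52, 60, 85, 101, 122, 164, 177, 196, 201, 248] → cuts [9, 55, 63, 88, 104, 125, 167, 180, 199, 204, 251]
  OquX (TACCAA, off=4): starts [12, 23, 78, 108, 219, 242, 257] → cuts [16, 27, 82, 112, 223, 246, 261]

All cut coordinates (distinct, sorted): [9, 16, 27, 35, 50, 55, 63, 82, 88, 98, 104, 112, 125, 131, 138, 145, 160, 167, 180, 192, 199, 204, 223, 235, 246, 251, 261]

Fragment lengths:
  [0,9): 9 bp
  [9,16): 7 bp
  [16,27): 11 bp
  [27,35): 8 bp
  [35,50): 15 bp
  [50,55): 5 bp
  [55,63): 8 bp
  [63,82): 19 bp
  [82,88): 6 bp
  [88,98): 10 bp
  [98,104): 6 bp
  [104,112): 8 bp
  [112,125): 13 bp
  [125,131): 6 bp
  [131,138): 7 bp
  [138,145): 7 bp
  [145,160): 15 bp
  [160,167): 7 bp
  [167,180): 13 bp
  [180,192): 12 bp
  [192,199): 7 bp
  [199,204): 5 bp
  [204,223): 19 bp
  [223,235): 12 bp
  [235,246): 11 bp
  [246,251): 5 bp
  [251,261): 10 bp
  [261,267): 6 bp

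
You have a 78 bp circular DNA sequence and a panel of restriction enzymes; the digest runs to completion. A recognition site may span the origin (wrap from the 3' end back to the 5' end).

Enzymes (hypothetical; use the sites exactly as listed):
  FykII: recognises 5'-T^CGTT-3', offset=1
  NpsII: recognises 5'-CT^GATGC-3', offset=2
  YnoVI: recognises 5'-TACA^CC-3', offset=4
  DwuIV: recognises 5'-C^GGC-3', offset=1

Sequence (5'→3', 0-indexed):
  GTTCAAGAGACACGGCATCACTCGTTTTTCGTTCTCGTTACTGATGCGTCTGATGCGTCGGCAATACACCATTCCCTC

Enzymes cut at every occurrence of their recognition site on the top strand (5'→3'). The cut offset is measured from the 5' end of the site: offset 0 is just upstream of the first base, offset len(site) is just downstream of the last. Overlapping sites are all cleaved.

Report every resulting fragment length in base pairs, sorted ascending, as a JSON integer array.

Scan for sites:
  FykII (TCGTT, off=1): starts [21, 28, 34, 76] → cuts [22, 29, 35, 77]
  NpsII (CTGATGC, off=2): starts [40, 49] → cuts [42, 51]
  YnoVI (TACACC, off=4): starts [64] → cuts [68]
  DwuIV (CGGC, off=1): starts [12, 58] → cuts [13, 59]

All cut coordinates (distinct, sorted): [13, 22, 29, 35, 42, 51, 59, 68, 77]

Fragments:
  13→22: 9 bp
  22→29: 7 bp
  29→35: 6 bp
  35→42: 7 bp
  42→51: 9 bp
  51→59: 8 bp
  59→68: 9 bp
  68→77: 9 bp
  77→13 (wrap): 78-77+13 = 14 bp

[6,7,7,8,9,9,9,9,14]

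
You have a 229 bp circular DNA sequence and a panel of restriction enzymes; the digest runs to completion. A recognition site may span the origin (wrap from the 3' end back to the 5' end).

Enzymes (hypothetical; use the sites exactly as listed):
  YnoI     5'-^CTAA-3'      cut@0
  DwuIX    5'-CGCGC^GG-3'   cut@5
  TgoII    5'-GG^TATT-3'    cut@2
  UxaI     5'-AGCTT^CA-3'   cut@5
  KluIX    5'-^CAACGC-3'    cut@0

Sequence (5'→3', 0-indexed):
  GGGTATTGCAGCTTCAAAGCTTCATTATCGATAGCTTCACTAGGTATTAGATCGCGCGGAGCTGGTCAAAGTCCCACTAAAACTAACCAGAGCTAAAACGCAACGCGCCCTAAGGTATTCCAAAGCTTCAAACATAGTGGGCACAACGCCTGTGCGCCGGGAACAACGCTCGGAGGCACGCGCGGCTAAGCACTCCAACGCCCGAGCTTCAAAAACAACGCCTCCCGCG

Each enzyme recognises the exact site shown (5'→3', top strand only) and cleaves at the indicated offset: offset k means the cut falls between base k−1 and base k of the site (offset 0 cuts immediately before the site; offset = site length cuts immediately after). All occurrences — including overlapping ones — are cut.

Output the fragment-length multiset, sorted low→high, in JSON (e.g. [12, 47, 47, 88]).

Per-enzyme occurrences:
  YnoI (CTAA, off=0): starts [76, 82, 92, 109, 185] → cuts [76, 82, 92, 109, 185]
  DwuIX (CGCGCGG, off=5): starts [52, 178] → cuts [57, 183]
  TgoII (GGTATT, off=2): starts [1, 42, 113] → cuts [3, 44, 115]
  UxaI (AGCTTCA, off=5): starts [9, 17, 32, 123, 204] → cuts [14, 22, 37, 128, 209]
  KluIX (CAACGC, off=0): starts [100, 143, 163, 195, 215] → cuts [100, 143, 163, 195, 215]

Pooled cuts: [3, 14, 22, 37, 44, 57, 76, 82, 92, 100, 109, 115, 128, 143, 163, 183, 185, 195, 209, 215]

Fragment lengths:
  3→14: 11 bp
  14→22: 8 bp
  22→37: 15 bp
  37→44: 7 bp
  44→57: 13 bp
  57→76: 19 bp
  76→82: 6 bp
  82→92: 10 bp
  92→100: 8 bp
  100→109: 9 bp
  109→115: 6 bp
  115→128: 13 bp
  128→143: 15 bp
  143→163: 20 bp
  163→183: 20 bp
  183→185: 2 bp
  185→195: 10 bp
  195→209: 14 bp
  209→215: 6 bp
  215→3 (wrap): 229-215+3 = 17 bp

[2,6,6,6,7,8,8,9,10,10,11,13,13,14,15,15,17,19,20,20]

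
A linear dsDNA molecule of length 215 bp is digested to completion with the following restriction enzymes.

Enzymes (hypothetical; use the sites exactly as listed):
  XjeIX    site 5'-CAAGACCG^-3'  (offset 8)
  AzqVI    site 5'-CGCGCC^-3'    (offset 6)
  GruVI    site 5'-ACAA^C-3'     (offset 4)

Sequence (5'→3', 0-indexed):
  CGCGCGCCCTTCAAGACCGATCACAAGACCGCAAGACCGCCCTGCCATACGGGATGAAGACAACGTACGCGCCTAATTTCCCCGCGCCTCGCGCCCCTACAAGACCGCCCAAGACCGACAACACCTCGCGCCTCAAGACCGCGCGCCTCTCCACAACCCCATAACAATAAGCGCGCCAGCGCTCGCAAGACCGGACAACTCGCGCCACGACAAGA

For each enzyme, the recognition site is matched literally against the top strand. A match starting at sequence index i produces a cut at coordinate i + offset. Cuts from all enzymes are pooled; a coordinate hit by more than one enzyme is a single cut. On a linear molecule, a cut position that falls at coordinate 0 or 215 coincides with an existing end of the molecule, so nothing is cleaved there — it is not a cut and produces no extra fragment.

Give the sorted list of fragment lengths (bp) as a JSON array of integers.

[4,5,6,7,8,8,8,9,9,9,10,10,11,11,12,12,15,16,21,24]

Per-enzyme occurrences:
  XjeIX CAAGACCG/8: at [11, 23, 31, 99, 109, 133, 185] ⇒ [19, 31, 39, 107, 117, 141, 193]
  AzqVI CGCGCC/6: at [2, 67, 82, 89, 126, 141, 171, 200] ⇒ [8, 73, 88, 95, 132, 147, 177, 206]
  GruVI ACAAC/4: at [59, 117, 152, 194] ⇒ [63, 121, 156, 198]

Pooled cuts: [8, 19, 31, 39, 63, 73, 88, 95, 107, 117, 121, 132, 141, 147, 156, 177, 193, 198, 206]

Fragments:
  [0,8): 8 bp
  [8,19): 11 bp
  [19,31): 12 bp
  [31,39): 8 bp
  [39,63): 24 bp
  [63,73): 10 bp
  [73,88): 15 bp
  [88,95): 7 bp
  [95,107): 12 bp
  [107,117): 10 bp
  [117,121): 4 bp
  [121,132): 11 bp
  [132,141): 9 bp
  [141,147): 6 bp
  [147,156): 9 bp
  [156,177): 21 bp
  [177,193): 16 bp
  [193,198): 5 bp
  [198,206): 8 bp
  [206,215): 9 bp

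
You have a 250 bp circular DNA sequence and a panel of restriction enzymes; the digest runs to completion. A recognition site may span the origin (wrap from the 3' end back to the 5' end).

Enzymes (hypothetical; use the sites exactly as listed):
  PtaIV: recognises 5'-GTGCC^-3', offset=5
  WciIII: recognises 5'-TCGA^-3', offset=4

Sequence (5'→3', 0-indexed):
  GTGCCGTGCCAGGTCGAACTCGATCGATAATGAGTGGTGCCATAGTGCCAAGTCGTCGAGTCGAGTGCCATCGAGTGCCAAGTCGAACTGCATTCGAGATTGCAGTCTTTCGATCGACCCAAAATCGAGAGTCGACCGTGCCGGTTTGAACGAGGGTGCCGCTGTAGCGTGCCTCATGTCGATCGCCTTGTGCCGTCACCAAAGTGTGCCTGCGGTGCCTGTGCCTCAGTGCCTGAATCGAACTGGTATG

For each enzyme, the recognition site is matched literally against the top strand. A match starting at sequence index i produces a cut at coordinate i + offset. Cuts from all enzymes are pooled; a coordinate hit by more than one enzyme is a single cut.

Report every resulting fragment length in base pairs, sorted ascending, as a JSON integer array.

[4,4,5,5,5,5,5,6,6,7,7,7,7,8,8,8,9,9,10,11,11,12,13,14,14,16,16,18]

Scan for sites:
  PtaIV (GTGCC, off=5): starts [0, 5, 36, 44, 64, 74, 137, 155, 168, 189, 205, 214, 220, 228] → cuts [5, 10, 41, 49, 69, 79, 142, 160, 173, 194, 210, 219, 225, 233]
  WciIII (TCGA, off=4): starts [13, 19, 23, 55, 60, 70, 82, 93, 109, 113, 124, 131, 178, 237] → cuts [17, 23, 27, 59, 64, 74, 86, 97, 113, 117, 128, 135, 182, 241]

All cut coordinates (distinct, sorted): [5, 10, 17, 23, 27, 41, 49, 59, 64, 69, 74, 79, 86, 97, 113, 117, 128, 135, 142, 160, 173, 182, 194, 210, 219, 225, 233, 241]

Fragments:
  5→10: 5 bp
  10→17: 7 bp
  17→23: 6 bp
  23→27: 4 bp
  27→41: 14 bp
  41→49: 8 bp
  49→59: 10 bp
  59→64: 5 bp
  64→69: 5 bp
  69→74: 5 bp
  74→79: 5 bp
  79→86: 7 bp
  86→97: 11 bp
  97→113: 16 bp
  113→117: 4 bp
  117→128: 11 bp
  128→135: 7 bp
  135→142: 7 bp
  142→160: 18 bp
  160→173: 13 bp
  173→182: 9 bp
  182→194: 12 bp
  194→210: 16 bp
  210→219: 9 bp
  219→225: 6 bp
  225→233: 8 bp
  233→241: 8 bp
  241→5 (wrap): 250-241+5 = 14 bp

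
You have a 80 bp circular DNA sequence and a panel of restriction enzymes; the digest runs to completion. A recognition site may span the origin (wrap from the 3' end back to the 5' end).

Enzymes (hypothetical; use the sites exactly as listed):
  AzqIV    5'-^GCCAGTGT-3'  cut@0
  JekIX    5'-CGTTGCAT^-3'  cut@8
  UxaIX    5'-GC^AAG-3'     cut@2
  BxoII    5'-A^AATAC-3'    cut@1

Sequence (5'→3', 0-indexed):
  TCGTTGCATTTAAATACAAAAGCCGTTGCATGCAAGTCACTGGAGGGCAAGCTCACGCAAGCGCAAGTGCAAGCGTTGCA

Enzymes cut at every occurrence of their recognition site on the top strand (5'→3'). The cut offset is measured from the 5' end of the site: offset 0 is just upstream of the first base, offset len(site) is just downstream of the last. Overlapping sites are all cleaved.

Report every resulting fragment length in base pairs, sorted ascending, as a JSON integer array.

Site scan:
  AzqIV (GCCAGTGT, off=0): no sites
  JekIX (CGTTGCAT, off=8): starts [1, 23, 73] → cuts [1, 9, 31]
  UxaIX (GCAAG, off=2): starts [31, 46, 56, 62, 68] → cuts [33, 48, 58, 64, 70]
  BxoII (AAATAC, off=1): starts [11] → cuts [12]

Pooled cuts: [1, 9, 12, 31, 33, 48, 58, 64, 70]

Fragments:
  1→9: 8 bp
  9→12: 3 bp
  12→31: 19 bp
  31→33: 2 bp
  33→48: 15 bp
  48→58: 10 bp
  58→64: 6 bp
  64→70: 6 bp
  70→1 (wrap): 80-70+1 = 11 bp

[2,3,6,6,8,10,11,15,19]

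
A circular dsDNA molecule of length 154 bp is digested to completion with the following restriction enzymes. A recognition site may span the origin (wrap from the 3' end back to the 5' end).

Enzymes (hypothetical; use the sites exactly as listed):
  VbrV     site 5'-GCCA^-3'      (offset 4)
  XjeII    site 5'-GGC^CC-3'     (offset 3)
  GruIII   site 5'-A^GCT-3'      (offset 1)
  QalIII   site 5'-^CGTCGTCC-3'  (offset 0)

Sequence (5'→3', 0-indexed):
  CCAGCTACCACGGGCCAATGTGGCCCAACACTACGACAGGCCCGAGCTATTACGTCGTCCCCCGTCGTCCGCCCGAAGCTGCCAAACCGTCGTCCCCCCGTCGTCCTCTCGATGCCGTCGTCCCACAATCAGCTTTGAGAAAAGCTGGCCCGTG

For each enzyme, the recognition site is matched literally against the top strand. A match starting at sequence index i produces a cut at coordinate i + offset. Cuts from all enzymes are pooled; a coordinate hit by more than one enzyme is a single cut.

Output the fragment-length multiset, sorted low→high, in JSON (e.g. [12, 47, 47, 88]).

[3,4,6,7,7,7,8,10,11,12,14,15,16,17,17]

Scan for sites:
  VbrV (GCCA, off=4): starts [13, 80, 153] → cuts [3, 17, 84]
  XjeII (GGCCC, off=3): starts [21, 38, 146] → cuts [24, 41, 149]
  GruIII (AGCT, off=1): starts [2, 44, 76, 130, 142] → cuts [3, 45, 77, 131, 143]
  QalIII (CGTCGTCC, off=0): starts [52, 62, 87, 98, 115] → cuts [52, 62, 87, 98, 115]

All cut coordinates (distinct, sorted): [3, 17, 24, 41, 45, 52, 62, 77, 84, 87, 98, 115, 131, 143, 149]

Fragment lengths:
  3→17: 14 bp
  17→24: 7 bp
  24→41: 17 bp
  41→45: 4 bp
  45→52: 7 bp
  52→62: 10 bp
  62→77: 15 bp
  77→84: 7 bp
  84→87: 3 bp
  87→98: 11 bp
  98→115: 17 bp
  115→131: 16 bp
  131→143: 12 bp
  143→149: 6 bp
  149→3 (wrap): 154-149+3 = 8 bp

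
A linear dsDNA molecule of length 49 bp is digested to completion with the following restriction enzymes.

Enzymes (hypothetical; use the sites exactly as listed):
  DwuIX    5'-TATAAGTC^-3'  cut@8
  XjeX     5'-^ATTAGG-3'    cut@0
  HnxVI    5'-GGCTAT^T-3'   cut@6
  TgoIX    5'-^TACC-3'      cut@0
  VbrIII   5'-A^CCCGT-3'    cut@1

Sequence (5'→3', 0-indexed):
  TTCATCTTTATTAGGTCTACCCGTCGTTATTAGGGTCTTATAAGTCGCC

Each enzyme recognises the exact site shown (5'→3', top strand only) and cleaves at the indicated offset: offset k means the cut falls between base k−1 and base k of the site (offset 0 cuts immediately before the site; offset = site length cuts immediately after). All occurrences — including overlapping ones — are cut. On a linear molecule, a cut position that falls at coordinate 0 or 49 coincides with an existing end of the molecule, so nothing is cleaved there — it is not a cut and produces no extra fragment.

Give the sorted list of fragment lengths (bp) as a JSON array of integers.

[2,3,8,9,9,18]

Site scan:
  DwuIX TATAAGTC/8: at [38] ⇒ [46]
  XjeX ATTAGG/0: at [9, 28] ⇒ [9, 28]
  HnxVI (GGCTATT, off=6): no sites
  TgoIX TACC/0: at [17] ⇒ [17]
  VbrIII ACCCGT/1: at [18] ⇒ [19]

Pooled cuts: [9, 17, 19, 28, 46]

Fragment lengths:
  [0,9): 9 bp
  [9,17): 8 bp
  [17,19): 2 bp
  [19,28): 9 bp
  [28,46): 18 bp
  [46,49): 3 bp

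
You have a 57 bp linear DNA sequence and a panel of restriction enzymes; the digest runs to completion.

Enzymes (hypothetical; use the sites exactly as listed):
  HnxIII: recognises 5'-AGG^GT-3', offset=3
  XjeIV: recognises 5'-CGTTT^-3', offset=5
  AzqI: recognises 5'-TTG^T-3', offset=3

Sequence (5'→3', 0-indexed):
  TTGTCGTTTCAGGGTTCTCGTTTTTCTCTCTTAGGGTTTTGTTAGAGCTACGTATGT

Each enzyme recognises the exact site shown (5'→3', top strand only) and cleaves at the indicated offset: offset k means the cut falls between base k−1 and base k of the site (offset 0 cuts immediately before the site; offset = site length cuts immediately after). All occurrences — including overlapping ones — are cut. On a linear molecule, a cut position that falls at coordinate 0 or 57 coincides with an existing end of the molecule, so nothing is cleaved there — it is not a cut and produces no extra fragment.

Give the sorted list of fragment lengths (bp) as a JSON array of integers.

Per-enzyme occurrences:
  HnxIII AGGGT/3: at [10, 32] ⇒ [13, 35]
  XjeIV CGTTT/5: at [4, 18] ⇒ [9, 23]
  AzqI TTGT/3: at [0, 38] ⇒ [3, 41]

All cut coordinates (distinct, sorted): [3, 9, 13, 23, 35, 41]

Fragments:
  [0,3): 3 bp
  [3,9): 6 bp
  [9,13): 4 bp
  [13,23): 10 bp
  [23,35): 12 bp
  [35,41): 6 bp
  [41,57): 16 bp

[3,4,6,6,10,12,16]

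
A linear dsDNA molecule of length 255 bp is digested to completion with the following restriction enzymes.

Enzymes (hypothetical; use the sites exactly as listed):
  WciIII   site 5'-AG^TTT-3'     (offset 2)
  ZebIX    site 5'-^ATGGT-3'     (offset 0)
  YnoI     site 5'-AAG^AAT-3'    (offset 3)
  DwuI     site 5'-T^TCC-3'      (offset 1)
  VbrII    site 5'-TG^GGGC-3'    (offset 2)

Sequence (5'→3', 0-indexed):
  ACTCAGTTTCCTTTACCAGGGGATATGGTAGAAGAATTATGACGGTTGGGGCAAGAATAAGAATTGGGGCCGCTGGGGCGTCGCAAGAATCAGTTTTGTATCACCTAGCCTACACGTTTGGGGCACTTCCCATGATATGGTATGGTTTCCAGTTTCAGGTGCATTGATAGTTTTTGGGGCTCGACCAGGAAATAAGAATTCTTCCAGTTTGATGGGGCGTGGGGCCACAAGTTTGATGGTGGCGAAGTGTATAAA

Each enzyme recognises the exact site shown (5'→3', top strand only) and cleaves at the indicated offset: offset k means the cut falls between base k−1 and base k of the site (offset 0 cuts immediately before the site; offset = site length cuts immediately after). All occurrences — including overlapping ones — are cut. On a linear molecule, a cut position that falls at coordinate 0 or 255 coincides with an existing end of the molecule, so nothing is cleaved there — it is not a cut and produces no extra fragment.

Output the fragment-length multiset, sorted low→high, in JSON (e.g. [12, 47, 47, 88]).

Per-enzyme occurrences:
  WciIII AGTTT/2: at [4, 91, 150, 168, 205, 229] ⇒ [6, 93, 152, 170, 207, 231]
  ZebIX ATGGT/0: at [24, 136, 141, 235] ⇒ [24, 136, 141, 235]
  YnoI AAGAAT/3: at [31, 52, 58, 84, 193] ⇒ [34, 55, 61, 87, 196]
  DwuI TTCC/1: at [7, 126, 146, 201] ⇒ [8, 127, 147, 202]
  VbrII TGGGGC/2: at [46, 64, 73, 118, 174, 212, 219] ⇒ [48, 66, 75, 120, 176, 214, 221]

Pooled cuts: [6, 8, 24, 34, 48, 55, 61, 66, 75, 87, 93, 120, 127, 136, 141, 147, 152, 170, 176, 196, 202, 207, 214, 221, 231, 235]

Fragment lengths:
  [0,6): 6 bp
  [6,8): 2 bp
  [8,24): 16 bp
  [24,34): 10 bp
  [34,48): 14 bp
  [48,55): 7 bp
  [55,61): 6 bp
  [61,66): 5 bp
  [66,75): 9 bp
  [75,87): 12 bp
  [87,93): 6 bp
  [93,120): 27 bp
  [120,127): 7 bp
  [127,136): 9 bp
  [136,141): 5 bp
  [141,147): 6 bp
  [147,152): 5 bp
  [152,170): 18 bp
  [170,176): 6 bp
  [176,196): 20 bp
  [196,202): 6 bp
  [202,207): 5 bp
  [207,214): 7 bp
  [214,221): 7 bp
  [221,231): 10 bp
  [231,235): 4 bp
  [235,255): 20 bp

[2,4,5,5,5,5,6,6,6,6,6,6,7,7,7,7,9,9,10,10,12,14,16,18,20,20,27]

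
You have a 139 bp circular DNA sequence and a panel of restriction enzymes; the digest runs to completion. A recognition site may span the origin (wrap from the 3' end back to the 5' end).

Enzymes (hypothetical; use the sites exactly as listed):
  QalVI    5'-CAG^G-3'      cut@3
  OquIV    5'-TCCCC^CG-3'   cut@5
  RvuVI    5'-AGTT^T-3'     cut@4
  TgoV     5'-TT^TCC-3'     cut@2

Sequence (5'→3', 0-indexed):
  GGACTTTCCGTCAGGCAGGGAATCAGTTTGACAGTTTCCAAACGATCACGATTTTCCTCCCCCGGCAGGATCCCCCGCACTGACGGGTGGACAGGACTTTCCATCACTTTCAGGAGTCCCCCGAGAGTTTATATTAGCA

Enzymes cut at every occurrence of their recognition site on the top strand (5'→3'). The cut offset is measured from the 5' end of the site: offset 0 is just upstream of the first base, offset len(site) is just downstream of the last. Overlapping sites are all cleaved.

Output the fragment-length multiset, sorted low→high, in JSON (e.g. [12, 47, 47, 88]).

[4,5,5,6,7,8,8,8,8,8,10,11,14,18,19]

Per-enzyme occurrences:
  QalVI (CAGG, off=3): starts [11, 15, 65, 91, 110, 137] → cuts [1, 14, 18, 68, 94, 113]
  OquIV (TCCCCCG, off=5): starts [57, 70, 116] → cuts [62, 75, 121]
  RvuVI (AGTTT, off=4): starts [24, 32, 125] → cuts [28, 36, 129]
  TgoV (TTTCC, off=2): starts [4, 34, 52, 97] → cuts [6, 36, 54, 99]

Pooled cuts: [1, 6, 14, 18, 28, 36, 54, 62, 68, 75, 94, 99, 113, 121, 129]

Fragment lengths:
  1→6: 5 bp
  6→14: 8 bp
  14→18: 4 bp
  18→28: 10 bp
  28→36: 8 bp
  36→54: 18 bp
  54→62: 8 bp
  62→68: 6 bp
  68→75: 7 bp
  75→94: 19 bp
  94→99: 5 bp
  99→113: 14 bp
  113→121: 8 bp
  121→129: 8 bp
  129→1 (wrap): 139-129+1 = 11 bp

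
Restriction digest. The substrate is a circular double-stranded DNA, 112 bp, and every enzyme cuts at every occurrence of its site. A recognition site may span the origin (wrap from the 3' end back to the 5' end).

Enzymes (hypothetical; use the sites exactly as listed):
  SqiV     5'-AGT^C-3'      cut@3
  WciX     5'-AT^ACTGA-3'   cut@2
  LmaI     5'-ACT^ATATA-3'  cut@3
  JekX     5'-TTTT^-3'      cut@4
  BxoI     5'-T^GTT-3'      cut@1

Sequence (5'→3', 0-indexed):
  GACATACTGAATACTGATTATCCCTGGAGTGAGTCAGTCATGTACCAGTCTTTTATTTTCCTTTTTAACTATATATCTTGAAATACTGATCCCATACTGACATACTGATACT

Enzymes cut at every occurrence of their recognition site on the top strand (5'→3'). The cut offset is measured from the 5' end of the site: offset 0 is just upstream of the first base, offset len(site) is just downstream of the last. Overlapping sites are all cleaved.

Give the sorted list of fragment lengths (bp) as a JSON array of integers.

Per-enzyme occurrences:
  SqiV (AGTC, off=3): starts [31, 35, 46] → cuts [34, 38, 49]
  WciX (ATACTGA, off=2): starts [3, 10, 82, 93, 101, 107] → cuts [5, 12, 84, 95, 103, 109]
  LmaI (ACTATATA, off=3): starts [67] → cuts [70]
  JekX (TTTT, off=4): starts [50, 55, 61, 62] → cuts [54, 59, 65, 66]
  BxoI (TGTT, off=1): no sites

Pooled cuts: [5, 12, 34, 38, 49, 54, 59, 65, 66, 70, 84, 95, 103, 109]

Fragment lengths:
  5→12: 7 bp
  12→34: 22 bp
  34→38: 4 bp
  38→49: 11 bp
  49→54: 5 bp
  54→59: 5 bp
  59→65: 6 bp
  65→66: 1 bp
  66→70: 4 bp
  70→84: 14 bp
  84→95: 11 bp
  95→103: 8 bp
  103→109: 6 bp
  109→5 (wrap): 112-109+5 = 8 bp

[1,4,4,5,5,6,6,7,8,8,11,11,14,22]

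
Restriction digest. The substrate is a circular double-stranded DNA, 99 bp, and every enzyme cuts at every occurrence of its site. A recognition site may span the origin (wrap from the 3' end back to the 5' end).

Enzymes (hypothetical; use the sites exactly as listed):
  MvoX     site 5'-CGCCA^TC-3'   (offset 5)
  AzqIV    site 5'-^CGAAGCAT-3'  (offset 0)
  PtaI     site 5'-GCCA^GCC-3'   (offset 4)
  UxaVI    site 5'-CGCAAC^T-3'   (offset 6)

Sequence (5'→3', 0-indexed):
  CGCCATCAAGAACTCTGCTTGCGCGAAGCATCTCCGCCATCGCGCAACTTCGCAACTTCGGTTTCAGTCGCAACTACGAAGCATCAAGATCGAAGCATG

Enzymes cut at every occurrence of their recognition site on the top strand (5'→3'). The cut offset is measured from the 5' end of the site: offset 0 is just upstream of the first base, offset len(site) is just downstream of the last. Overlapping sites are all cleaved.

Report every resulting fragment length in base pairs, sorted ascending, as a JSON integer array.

Per-enzyme occurrences:
  MvoX (CGCCATC, off=5): starts [0, 34] → cuts [5, 39]
  AzqIV (CGAAGCAT, off=0): starts [23, 76, 90] → cuts [23, 76, 90]
  PtaI (GCCAGCC, off=4): no sites
  UxaVI (CGCAACT, off=6): starts [42, 50, 68] → cuts [48, 56, 74]

Pooled cuts: [5, 23, 39, 48, 56, 74, 76, 90]

Fragment lengths:
  5→23: 18 bp
  23→39: 16 bp
  39→48: 9 bp
  48→56: 8 bp
  56→74: 18 bp
  74→76: 2 bp
  76→90: 14 bp
  90→5 (wrap): 99-90+5 = 14 bp

[2,8,9,14,14,16,18,18]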